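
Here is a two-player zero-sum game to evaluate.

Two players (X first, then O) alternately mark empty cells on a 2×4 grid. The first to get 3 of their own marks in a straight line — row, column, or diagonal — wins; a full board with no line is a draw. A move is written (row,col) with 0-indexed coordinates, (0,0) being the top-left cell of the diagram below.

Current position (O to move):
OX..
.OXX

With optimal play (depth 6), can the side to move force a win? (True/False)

O winning at [OX../.OXX]: False

[OX../.OXX] O move#1: (0,2):+0/OXO./.OXX*, (0,3):+0/OX.O/.OXX, (1,0):+0/OX../OOXX
[OXO./.OXX] X move#2: (0,3):+0/OXOX/.OXX*, (1,0):+0/OXO./XOXX
[OXOX/.OXX] O move#3: (1,0):+0/OXOX/OOXX*
[OXOX/OOXX] end (terminal +0, X#4); searched OX../.OXX to 6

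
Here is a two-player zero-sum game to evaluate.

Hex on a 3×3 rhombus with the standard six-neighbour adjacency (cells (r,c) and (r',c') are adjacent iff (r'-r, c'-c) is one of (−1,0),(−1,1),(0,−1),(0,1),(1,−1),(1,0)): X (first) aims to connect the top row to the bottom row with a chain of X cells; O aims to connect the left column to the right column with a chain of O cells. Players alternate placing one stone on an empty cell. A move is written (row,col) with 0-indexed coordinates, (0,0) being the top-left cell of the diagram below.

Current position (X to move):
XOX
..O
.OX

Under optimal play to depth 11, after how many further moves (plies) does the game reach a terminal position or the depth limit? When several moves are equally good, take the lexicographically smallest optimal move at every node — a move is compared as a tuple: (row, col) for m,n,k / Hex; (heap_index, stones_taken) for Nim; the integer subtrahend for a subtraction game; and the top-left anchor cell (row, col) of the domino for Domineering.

p1 X@[XOX/..O/.OX]: (1,0)[XOX/X.O/.OX]-1 (1,1)[XOX/.XO/.OX]-1 (2,0)[XOX/..O/XOX]+1*
p2 O@[XOX/..O/XOX]: (1,0)[XOX/O.O/XOX]-1* (1,1)[XOX/.OO/XOX]-1
p3 X@[XOX/O.O/XOX]: (1,1)[XOX/OXO/XOX]+1*
p4 O@[XOX/OXO/XOX] terminal -1; root [XOX/..O/.OX] d11

PV length from [XOX/..O/.OX]: 3 plies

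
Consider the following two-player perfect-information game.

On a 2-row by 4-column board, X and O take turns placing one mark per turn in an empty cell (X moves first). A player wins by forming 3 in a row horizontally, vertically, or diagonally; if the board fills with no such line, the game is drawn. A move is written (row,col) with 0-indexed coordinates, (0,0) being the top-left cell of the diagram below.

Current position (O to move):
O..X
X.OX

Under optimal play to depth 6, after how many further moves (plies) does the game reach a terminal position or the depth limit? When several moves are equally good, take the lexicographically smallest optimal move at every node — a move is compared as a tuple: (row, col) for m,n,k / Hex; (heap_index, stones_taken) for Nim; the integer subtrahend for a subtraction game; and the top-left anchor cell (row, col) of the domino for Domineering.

PV length from [O..X/X.OX]: 3 plies

[O..X/X.OX] O move#1: (0,1):+0/OO.X/X.OX*, (0,2):+0/O.OX/X.OX, (1,1):+0/O..X/XOOX
[OO.X/X.OX] X move#2: (0,2):+0/OOXX/X.OX*, (1,1):-1/OO.X/XXOX
[OOXX/X.OX] O move#3: (1,1):+0/OOXX/XOOX*
[OOXX/XOOX] end (terminal +0, X#4); searched O..X/X.OX to 6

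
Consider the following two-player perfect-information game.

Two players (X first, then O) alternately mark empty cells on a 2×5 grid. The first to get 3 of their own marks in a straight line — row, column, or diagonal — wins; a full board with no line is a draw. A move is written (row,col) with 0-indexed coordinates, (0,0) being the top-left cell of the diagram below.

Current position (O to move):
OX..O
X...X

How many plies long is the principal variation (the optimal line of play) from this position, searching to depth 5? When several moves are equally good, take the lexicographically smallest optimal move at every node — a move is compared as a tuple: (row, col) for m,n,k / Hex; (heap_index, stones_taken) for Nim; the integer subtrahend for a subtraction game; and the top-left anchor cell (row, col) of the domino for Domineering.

PV length from [OX..O/X...X]: 5 plies

[OX..O/X...X] O move#1: (0,2):+0/OXO.O/X...X*, (0,3):+0/OX.OO/X...X, (1,1):+0/OX..O/XO..X, (1,2):+0/OX..O/X.O.X, (1,3):+0/OX..O/X..OX
[OXO.O/X...X] X move#2: (0,3):+0/OXOXO/X...X*, (1,1):-1/OXO.O/XX..X, (1,2):-1/OXO.O/X.X.X, (1,3):-1/OXO.O/X..XX
[OXOXO/X...X] O move#3: (1,1):+0/OXOXO/XO..X*, (1,2):+0/OXOXO/X.O.X, (1,3):+0/OXOXO/X..OX
[OXOXO/XO..X] X move#4: (1,2):+0/OXOXO/XOX.X*, (1,3):+0/OXOXO/XO.XX
[OXOXO/XOX.X] O move#5: (1,3):+0/OXOXO/XOXOX*
[OXOXO/XOXOX] end (terminal +0, X#6); searched OX..O/X...X to 5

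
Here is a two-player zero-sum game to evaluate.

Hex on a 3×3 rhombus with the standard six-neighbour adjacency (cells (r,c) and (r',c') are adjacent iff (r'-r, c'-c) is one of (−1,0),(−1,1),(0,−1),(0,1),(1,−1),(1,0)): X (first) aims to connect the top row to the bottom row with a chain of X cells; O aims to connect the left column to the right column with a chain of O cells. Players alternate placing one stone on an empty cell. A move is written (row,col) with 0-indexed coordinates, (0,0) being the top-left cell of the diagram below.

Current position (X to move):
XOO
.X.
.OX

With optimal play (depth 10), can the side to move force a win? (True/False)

X winning at [XOO/.X./.OX]: True

[XOO/.X./.OX] X move#1: (1,0):+1/XOO/XX./.OX*, (1,2):-1/XOO/.XX/.OX, (2,0):-1/XOO/.X./XOX
[XOO/XX./.OX] O move#2: (1,2):-1/XOO/XXO/.OX*, (2,0):-1/XOO/XX./OOX
[XOO/XXO/.OX] X move#3: (2,0):+1/XOO/XXO/XOX*
[XOO/XXO/XOX] end (terminal -1, O#4); searched XOO/.X./.OX to 10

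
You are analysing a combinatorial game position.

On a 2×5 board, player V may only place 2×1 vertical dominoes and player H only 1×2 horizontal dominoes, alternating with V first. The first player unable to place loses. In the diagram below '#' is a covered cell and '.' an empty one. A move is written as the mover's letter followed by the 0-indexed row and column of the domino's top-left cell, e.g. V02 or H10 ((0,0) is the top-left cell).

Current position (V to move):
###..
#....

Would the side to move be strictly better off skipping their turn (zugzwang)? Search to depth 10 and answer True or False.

zugzwang(###../#...., V) = False

[###../#....] V move#1: V03:+1/####./#..#.*, V04:-1/###.#/#...#
[####./#..#.] H move#2: H11:-1/####./####.*
[####./####.] V move#3: V04:+1/#####/#####*
[#####/#####] end (terminal -1, H#4); searched ###../#.... to 10
suppose V passes — search the same position with H to move:
pass> [###../#....] H move#1: H03:+1/#####/#....*, H11:-1/###../###.., H12:-1/###../#.##., H13:+1/###../#..##
pass> [#####/#....] end (terminal -1, V#2); searched ###../#.... to 10
for V: play +1, pass -1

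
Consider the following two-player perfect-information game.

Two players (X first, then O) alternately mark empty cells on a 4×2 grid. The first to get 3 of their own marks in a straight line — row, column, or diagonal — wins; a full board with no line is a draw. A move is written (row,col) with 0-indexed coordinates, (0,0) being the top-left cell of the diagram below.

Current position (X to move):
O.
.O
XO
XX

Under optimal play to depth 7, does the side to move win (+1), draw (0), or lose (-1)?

p1 X@[O./.O/XO/XX]: (0,1)[OX/.O/XO/XX]+0 (1,0)[O./XO/XO/XX]+1*
p2 O@[O./XO/XO/XX] terminal -1; root [O./.O/XO/XX] d7

value(O./.O/XO/XX, X) = +1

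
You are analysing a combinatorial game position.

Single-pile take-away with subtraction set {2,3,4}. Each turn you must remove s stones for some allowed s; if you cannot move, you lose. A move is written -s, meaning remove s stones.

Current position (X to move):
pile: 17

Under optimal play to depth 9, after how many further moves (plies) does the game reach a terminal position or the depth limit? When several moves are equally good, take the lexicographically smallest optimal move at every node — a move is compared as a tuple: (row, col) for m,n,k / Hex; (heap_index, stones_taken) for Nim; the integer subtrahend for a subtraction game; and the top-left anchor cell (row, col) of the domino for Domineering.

p1 X@[17]: -2[15]-1 -3[14]-1 -4[13]+1*
p2 O@[13]: -2[11]-1* -3[10]-1 -4[9]-1
p3 X@[11]: -2[9]-1 -3[8]-1 -4[7]+1*
p4 O@[7]: -2[5]-1* -3[4]-1 -4[3]-1
p5 X@[5]: -2[3]-1 -3[2]-1 -4[1]+1*
p6 O@[1] terminal -1; root [17] d9

PV length from [17]: 5 plies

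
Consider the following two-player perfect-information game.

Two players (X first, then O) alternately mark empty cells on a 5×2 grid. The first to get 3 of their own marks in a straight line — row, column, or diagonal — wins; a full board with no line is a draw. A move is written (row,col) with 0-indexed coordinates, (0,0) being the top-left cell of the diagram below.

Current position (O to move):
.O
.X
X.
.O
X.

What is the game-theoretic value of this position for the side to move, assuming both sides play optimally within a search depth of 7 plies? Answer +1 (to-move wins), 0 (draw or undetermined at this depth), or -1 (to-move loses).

value(.O/.X/X./.O/X., O) = 0

p1 O@[.O/.X/X./.O/X.]: (0,0)[OO/.X/X./.O/X.]-1 (1,0)[.O/OX/X./.O/X.]-1 (2,1)[.O/.X/XO/.O/X.]-1 (3,0)[.O/.X/X./OO/X.]+0* (4,1)[.O/.X/X./.O/XO]-1
p2 X@[.O/.X/X./OO/X.]: (0,0)[XO/.X/X./OO/X.]+0* (1,0)[.O/XX/X./OO/X.]+0 (2,1)[.O/.X/XX/OO/X.]+0 (4,1)[.O/.X/X./OO/XX]+0
p3 O@[XO/.X/X./OO/X.]: (1,0)[XO/OX/X./OO/X.]+0* (2,1)[XO/.X/XO/OO/X.]-1 (4,1)[XO/.X/X./OO/XO]-1
p4 X@[XO/OX/X./OO/X.]: (2,1)[XO/OX/XX/OO/X.]+0* (4,1)[XO/OX/X./OO/XX]+0
p5 O@[XO/OX/XX/OO/X.]: (4,1)[XO/OX/XX/OO/XO]+0*
p6 X@[XO/OX/XX/OO/XO] terminal +0; root [.O/.X/X./.O/X.] d7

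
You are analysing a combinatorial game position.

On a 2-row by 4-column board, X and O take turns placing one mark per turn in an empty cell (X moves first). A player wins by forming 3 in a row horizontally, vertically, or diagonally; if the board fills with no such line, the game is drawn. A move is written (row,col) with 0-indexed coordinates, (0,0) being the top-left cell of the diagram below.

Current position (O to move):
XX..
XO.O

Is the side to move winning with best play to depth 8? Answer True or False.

O winning at [XX../XO.O]: True

p1 O@[XX../XO.O]: (0,2)[XXO./XO.O]+0 (0,3)[XX.O/XO.O]-1 (1,2)[XX../XOOO]+1*
p2 X@[XX../XOOO] terminal -1; root [XX../XO.O] d8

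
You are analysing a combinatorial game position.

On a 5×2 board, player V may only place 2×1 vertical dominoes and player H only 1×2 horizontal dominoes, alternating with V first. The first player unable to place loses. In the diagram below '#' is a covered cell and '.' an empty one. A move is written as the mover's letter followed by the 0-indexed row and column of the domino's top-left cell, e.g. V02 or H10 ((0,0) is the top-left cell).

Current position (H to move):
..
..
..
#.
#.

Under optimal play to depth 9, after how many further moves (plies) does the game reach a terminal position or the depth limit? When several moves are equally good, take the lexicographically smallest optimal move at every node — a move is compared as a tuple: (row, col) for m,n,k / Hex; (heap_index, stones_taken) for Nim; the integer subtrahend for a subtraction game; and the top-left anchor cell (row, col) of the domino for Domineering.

PV length from [../../../#./#.]: 3 plies

p1 H@[../../../#./#.]: H00[##/../../#./#.]-1 H10[../##/../#./#.]+1* H20[../../##/#./#.]-1
p2 V@[../##/../#./#.]: V21[../##/.#/##/#.]-1* V31[../##/../##/##]-1
p3 H@[../##/.#/##/#.]: H00[##/##/.#/##/#.]+1*
p4 V@[##/##/.#/##/#.] terminal -1; root [../../../#./#.] d9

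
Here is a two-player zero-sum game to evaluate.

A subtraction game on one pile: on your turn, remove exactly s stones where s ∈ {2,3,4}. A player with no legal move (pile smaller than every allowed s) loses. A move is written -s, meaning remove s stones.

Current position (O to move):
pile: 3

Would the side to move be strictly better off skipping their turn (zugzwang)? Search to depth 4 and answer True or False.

[3] O move#1: -2:+1/1*, -3:+1/0
[1] end (terminal -1, X#2); searched 3 to 4
suppose O passes — search the same position with X to move:
pass> [3] X move#1: -2:+1/1*, -3:+1/0
pass> [1] end (terminal -1, O#2); searched 3 to 4
for O: play +1, pass -1

zugzwang(3, O) = False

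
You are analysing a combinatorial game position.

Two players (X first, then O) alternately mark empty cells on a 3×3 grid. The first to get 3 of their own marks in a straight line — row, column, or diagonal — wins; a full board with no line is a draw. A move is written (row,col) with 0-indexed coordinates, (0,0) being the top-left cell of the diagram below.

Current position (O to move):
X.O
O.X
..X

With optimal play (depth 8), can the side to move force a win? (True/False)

O winning at [X.O/O.X/..X]: False

p1 O@[X.O/O.X/..X]: (0,1)[XOO/O.X/..X]-1 (1,1)[X.O/OOX/..X]+0* (2,0)[X.O/O.X/O.X]-1 (2,1)[X.O/O.X/.OX]-1
p2 X@[X.O/OOX/..X]: (0,1)[XXO/OOX/..X]-1 (2,0)[X.O/OOX/X.X]+0* (2,1)[X.O/OOX/.XX]-1
p3 O@[X.O/OOX/X.X]: (0,1)[XOO/OOX/X.X]-1 (2,1)[X.O/OOX/XOX]+0*
p4 X@[X.O/OOX/XOX]: (0,1)[XXO/OOX/XOX]+0*
p5 O@[XXO/OOX/XOX] terminal +0; root [X.O/O.X/..X] d8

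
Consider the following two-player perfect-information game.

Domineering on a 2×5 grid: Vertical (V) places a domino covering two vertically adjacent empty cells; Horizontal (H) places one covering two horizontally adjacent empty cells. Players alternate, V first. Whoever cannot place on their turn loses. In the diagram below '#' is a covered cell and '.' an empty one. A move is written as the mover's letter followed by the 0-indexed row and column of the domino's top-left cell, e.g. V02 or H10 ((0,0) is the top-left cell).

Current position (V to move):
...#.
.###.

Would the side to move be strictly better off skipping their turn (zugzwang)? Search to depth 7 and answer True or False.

p1 V@[...#./.###.]: V00[#..#./####.]+1* V04[...##/.####]-1
p2 H@[#..#./####.]: H01[####./####.]-1*
p3 V@[####./####.]: V04[#####/#####]+1*
p4 H@[#####/#####] terminal -1; root [...#./.###.] d7
if V skipped the turn, H would face:
~ p1 H@[...#./.###.]: H00[##.#./.###.]-1* H01[.###./.###.]-1
~ p2 V@[##.#./.###.]: V04[##.##/.####]+1*
~ p3 H@[##.##/.####] terminal -1; root [...#./.###.] d7
compare (V): move=+1 vs pass=+1

zugzwang(...#./.###., V) = False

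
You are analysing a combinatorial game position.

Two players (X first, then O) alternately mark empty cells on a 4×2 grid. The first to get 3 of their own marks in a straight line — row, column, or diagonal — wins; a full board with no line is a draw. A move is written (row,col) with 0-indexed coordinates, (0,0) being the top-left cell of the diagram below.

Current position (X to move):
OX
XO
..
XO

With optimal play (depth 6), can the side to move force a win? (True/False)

X winning at [OX/XO/../XO]: True

p1 X@[OX/XO/../XO]: (2,0)[OX/XO/X./XO]+1* (2,1)[OX/XO/.X/XO]+0
p2 O@[OX/XO/X./XO] terminal -1; root [OX/XO/../XO] d6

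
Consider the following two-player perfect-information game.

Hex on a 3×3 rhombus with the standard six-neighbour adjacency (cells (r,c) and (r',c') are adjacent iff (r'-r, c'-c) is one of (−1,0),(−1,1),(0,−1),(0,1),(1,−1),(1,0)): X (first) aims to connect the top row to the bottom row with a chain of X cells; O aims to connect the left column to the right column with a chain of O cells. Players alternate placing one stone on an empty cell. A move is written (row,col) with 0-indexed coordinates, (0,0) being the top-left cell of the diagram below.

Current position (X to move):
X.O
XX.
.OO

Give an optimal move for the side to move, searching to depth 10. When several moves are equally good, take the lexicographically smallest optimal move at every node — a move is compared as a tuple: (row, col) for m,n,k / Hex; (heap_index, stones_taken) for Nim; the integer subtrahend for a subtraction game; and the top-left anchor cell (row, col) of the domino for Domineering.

p1 X@[X.O/XX./.OO]: (0,1)[XXO/XX./.OO]-1 (1,2)[X.O/XXX/.OO]-1 (2,0)[X.O/XX./XOO]+1*
p2 O@[X.O/XX./XOO] terminal -1; root [X.O/XX./.OO] d10

X's best at [X.O/XX./.OO]: (2,0)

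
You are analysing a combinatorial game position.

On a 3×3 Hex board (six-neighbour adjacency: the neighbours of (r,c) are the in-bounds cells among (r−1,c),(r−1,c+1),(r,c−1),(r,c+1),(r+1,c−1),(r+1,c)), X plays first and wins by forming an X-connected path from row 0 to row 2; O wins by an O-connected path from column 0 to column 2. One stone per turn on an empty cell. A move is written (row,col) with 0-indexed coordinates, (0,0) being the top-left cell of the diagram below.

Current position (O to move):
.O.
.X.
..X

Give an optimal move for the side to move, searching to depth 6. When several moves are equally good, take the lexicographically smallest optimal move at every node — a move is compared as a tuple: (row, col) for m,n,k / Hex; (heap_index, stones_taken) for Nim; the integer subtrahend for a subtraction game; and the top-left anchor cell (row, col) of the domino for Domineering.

O's best at [.O./.X./..X]: (0,2)

p1 O@[.O./.X./..X]: (0,0)[OO./.X./..X]-1 (0,2)[.OO/.X./..X]+1* (1,0)[.O./OX./..X]-1 (1,2)[.O./.XO/..X]-1 (2,0)[.O./.X./O.X]-1 (2,1)[.O./.X./.OX]-1
p2 X@[.OO/.X./..X]: (0,0)[XOO/.X./..X]-1* (1,0)[.OO/XX./..X]-1 (1,2)[.OO/.XX/..X]-1 (2,0)[.OO/.X./X.X]-1 (2,1)[.OO/.X./.XX]-1
p3 O@[XOO/.X./..X]: (1,0)[XOO/OX./..X]+1* (1,2)[XOO/.XO/..X]-1 (2,0)[XOO/.X./O.X]-1 (2,1)[XOO/.X./.OX]-1
p4 X@[XOO/OX./..X] terminal -1; root [.O./.X./..X] d6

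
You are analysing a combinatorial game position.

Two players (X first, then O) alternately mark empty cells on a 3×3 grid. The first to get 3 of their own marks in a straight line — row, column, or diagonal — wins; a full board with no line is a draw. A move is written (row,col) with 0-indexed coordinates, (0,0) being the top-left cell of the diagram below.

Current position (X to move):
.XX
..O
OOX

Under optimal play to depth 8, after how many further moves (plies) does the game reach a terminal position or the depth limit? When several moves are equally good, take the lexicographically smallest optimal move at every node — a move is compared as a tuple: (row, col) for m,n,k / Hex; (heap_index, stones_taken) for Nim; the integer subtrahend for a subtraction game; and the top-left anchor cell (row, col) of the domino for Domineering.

ply 1, X at .XX/..O/OOX | (0,0)=+1→XXX/..O/OOX*; (1,0)=+0→.XX/X.O/OOX; (1,1)=+0→.XX/.XO/OOX
ply 2: XXX/..O/OOX is terminal -1 (O); from .XX/..O/OOX depth 8

PV length from [.XX/..O/OOX]: 1 ply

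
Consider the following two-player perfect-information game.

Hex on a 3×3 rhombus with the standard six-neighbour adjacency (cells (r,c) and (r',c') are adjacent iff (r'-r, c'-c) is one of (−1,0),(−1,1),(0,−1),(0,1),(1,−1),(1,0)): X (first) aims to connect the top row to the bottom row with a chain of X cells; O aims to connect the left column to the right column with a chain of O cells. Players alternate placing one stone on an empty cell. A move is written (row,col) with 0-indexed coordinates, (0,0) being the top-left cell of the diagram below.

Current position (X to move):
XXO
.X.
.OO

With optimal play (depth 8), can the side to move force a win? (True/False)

[XXO/.X./.OO] X move#1: (1,0):-1/XXO/XX./.OO, (1,2):-1/XXO/.XX/.OO, (2,0):+1/XXO/.X./XOO*
[XXO/.X./XOO] end (terminal -1, O#2); searched XXO/.X./.OO to 8

X winning at [XXO/.X./.OO]: True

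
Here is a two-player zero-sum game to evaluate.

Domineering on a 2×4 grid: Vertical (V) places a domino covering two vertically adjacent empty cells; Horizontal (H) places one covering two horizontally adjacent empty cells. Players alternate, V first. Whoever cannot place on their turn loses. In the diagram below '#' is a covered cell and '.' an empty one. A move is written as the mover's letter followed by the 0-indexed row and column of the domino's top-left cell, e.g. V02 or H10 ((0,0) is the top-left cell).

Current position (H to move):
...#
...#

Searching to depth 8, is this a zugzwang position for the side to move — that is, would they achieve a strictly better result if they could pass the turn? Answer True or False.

p1 H@[...#/...#]: H00[##.#/...#]+1* H01[.###/...#]+1 H10[...#/##.#]+1 H11[...#/.###]+1
p2 V@[##.#/...#]: V02[####/..##]-1*
p3 H@[####/..##]: H10[####/####]+1*
p4 V@[####/####] terminal -1; root [...#/...#] d8
suppose H passes — search the same position with V to move:
pass> p1 V@[...#/...#]: V00[#..#/#..#]-1 V01[.#.#/.#.#]+1* V02[..##/..##]-1
pass> p2 H@[.#.#/.#.#] terminal -1; root [...#/...#] d8
for H: play +1, pass -1

zugzwang(...#/...#, H) = False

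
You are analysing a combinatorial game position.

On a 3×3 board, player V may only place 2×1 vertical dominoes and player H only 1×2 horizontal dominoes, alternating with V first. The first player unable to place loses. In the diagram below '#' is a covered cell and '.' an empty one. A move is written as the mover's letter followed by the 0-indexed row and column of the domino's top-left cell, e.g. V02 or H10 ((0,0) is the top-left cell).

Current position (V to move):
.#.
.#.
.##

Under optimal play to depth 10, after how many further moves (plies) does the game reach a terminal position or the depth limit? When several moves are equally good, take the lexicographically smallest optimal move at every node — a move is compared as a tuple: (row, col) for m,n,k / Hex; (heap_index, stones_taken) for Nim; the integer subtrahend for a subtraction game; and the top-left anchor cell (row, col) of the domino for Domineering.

PV length from [.#./.#./.##]: 1 ply

p1 V@[.#./.#./.##]: V00[##./##./.##]+1* V02[.##/.##/.##]+1 V10[.#./##./###]+1
p2 H@[##./##./.##] terminal -1; root [.#./.#./.##] d10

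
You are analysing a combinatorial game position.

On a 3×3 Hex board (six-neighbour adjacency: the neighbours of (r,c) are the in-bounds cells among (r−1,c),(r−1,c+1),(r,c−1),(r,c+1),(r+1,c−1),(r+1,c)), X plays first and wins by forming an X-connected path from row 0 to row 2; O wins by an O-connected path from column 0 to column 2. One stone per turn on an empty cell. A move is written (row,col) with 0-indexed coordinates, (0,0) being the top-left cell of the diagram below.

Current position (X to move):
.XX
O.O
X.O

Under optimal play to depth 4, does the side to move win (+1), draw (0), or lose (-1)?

ply 1, X at .XX/O.O/X.O | (0,0)=-1→XXX/O.O/X.O; (1,1)=+1→.XX/OXO/X.O*; (2,1)=-1→.XX/O.O/XXO
ply 2: .XX/OXO/X.O is terminal -1 (O); from .XX/O.O/X.O depth 4

value(.XX/O.O/X.O, X) = +1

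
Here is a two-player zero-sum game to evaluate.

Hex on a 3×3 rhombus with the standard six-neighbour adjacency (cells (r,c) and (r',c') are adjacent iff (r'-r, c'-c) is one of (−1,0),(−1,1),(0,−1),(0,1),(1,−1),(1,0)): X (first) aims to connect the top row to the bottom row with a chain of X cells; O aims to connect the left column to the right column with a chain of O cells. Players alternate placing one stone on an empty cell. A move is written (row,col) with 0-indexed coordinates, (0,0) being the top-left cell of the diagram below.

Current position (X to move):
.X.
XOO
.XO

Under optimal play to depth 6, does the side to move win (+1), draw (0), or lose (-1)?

ply 1, X at .X./XOO/.XO | (0,0)=-1→XX./XOO/.XO; (0,2)=-1→.XX/XOO/.XO; (2,0)=+1→.X./XOO/XXO*
ply 2: .X./XOO/XXO is terminal -1 (O); from .X./XOO/.XO depth 6

value(.X./XOO/.XO, X) = +1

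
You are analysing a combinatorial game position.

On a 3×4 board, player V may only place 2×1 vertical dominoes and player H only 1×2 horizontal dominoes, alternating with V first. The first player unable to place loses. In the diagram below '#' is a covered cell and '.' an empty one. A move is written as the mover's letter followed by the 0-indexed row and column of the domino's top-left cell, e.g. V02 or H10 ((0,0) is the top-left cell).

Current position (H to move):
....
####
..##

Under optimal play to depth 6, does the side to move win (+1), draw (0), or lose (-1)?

value(..../####/..##, H) = +1

p1 H@[..../####/..##]: H00[##../####/..##]+1* H01[.##./####/..##]+1 H02[..##/####/..##]+1 H20[..../####/####]+1
p2 V@[##../####/..##] terminal -1; root [..../####/..##] d6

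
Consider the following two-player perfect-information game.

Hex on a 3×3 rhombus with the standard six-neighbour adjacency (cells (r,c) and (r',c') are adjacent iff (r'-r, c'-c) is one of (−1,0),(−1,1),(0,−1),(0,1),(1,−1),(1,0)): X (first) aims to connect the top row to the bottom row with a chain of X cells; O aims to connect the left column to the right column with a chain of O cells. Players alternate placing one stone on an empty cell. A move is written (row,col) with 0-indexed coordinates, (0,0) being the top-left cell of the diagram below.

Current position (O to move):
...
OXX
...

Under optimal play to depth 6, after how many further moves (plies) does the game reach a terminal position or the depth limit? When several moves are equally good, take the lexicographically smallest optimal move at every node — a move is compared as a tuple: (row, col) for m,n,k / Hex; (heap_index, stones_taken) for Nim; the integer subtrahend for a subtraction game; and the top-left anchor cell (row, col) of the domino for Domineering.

PV length from [.../OXX/...]: 4 plies

[.../OXX/...] O move#1: (0,0):-1/O../OXX/...*, (0,1):-1/.O./OXX/..., (0,2):-1/..O/OXX/..., (2,0):-1/.../OXX/O.., (2,1):-1/.../OXX/.O., (2,2):-1/.../OXX/..O
[O../OXX/...] X move#2: (0,1):+1/OX./OXX/...*, (0,2):+1/O.X/OXX/..., (2,0):+1/O../OXX/X.., (2,1):+1/O../OXX/.X., (2,2):+1/O../OXX/..X
[OX./OXX/...] O move#3: (0,2):-1/OXO/OXX/...*, (2,0):-1/OX./OXX/O.., (2,1):-1/OX./OXX/.O., (2,2):-1/OX./OXX/..O
[OXO/OXX/...] X move#4: (2,0):+1/OXO/OXX/X..*, (2,1):+1/OXO/OXX/.X., (2,2):+1/OXO/OXX/..X
[OXO/OXX/X..] end (terminal -1, O#5); searched .../OXX/... to 6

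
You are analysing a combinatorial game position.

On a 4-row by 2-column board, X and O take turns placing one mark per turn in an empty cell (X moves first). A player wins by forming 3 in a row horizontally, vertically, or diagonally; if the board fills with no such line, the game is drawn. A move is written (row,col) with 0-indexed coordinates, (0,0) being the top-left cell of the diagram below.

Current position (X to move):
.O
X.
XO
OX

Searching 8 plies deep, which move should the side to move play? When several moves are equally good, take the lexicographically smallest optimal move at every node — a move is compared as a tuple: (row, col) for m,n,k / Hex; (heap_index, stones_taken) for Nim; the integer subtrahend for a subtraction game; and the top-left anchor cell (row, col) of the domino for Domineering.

[.O/X./XO/OX] X move#1: (0,0):+1/XO/X./XO/OX*, (1,1):+0/.O/XX/XO/OX
[XO/X./XO/OX] end (terminal -1, O#2); searched .O/X./XO/OX to 8

X's best at [.O/X./XO/OX]: (0,0)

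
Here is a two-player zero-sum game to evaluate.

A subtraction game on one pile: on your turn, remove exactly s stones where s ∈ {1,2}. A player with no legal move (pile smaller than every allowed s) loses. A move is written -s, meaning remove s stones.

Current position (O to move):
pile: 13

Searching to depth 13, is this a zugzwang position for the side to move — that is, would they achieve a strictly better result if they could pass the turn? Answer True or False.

zugzwang(13, O) = False

p1 O@[13]: -1[12]+1* -2[11]-1
p2 X@[12]: -1[11]-1* -2[10]-1
p3 O@[11]: -1[10]-1 -2[9]+1*
p4 X@[9]: -1[8]-1* -2[7]-1
p5 O@[8]: -1[7]-1 -2[6]+1*
p6 X@[6]: -1[5]-1* -2[4]-1
p7 O@[5]: -1[4]-1 -2[3]+1*
p8 X@[3]: -1[2]-1* -2[1]-1
p9 O@[2]: -1[1]-1 -2[0]+1*
p10 X@[0] terminal -1; root [13] d13
pass branch (X moves first from the same position):
  | p1 X@[13]: -1[12]+1* -2[11]-1
  | p2 O@[12]: -1[11]-1* -2[10]-1
  | p3 X@[11]: -1[10]-1 -2[9]+1*
  | p4 O@[9]: -1[8]-1* -2[7]-1
  | p5 X@[8]: -1[7]-1 -2[6]+1*
  | p6 O@[6]: -1[5]-1* -2[4]-1
  | p7 X@[5]: -1[4]-1 -2[3]+1*
  | p8 O@[3]: -1[2]-1* -2[1]-1
  | p9 X@[2]: -1[1]-1 -2[0]+1*
  | p10 O@[0] terminal -1; root [13] d13
O moving scores +1; O passing scores -1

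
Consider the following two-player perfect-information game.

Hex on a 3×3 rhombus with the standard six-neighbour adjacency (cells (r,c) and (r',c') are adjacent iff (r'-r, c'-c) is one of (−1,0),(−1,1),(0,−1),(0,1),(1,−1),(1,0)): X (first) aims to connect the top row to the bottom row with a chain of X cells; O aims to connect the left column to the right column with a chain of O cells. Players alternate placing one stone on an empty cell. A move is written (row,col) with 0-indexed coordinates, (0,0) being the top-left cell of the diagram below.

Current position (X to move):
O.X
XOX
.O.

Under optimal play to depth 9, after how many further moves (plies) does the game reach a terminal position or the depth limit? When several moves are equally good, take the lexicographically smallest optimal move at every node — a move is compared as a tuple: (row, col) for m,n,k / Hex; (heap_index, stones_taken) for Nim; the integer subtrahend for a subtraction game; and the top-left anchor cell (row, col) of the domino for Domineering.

PV length from [O.X/XOX/.O.]: 3 plies

[O.X/XOX/.O.] X move#1: (0,1):+1/OXX/XOX/.O.*, (2,0):+1/O.X/XOX/XO., (2,2):+1/O.X/XOX/.OX
[OXX/XOX/.O.] O move#2: (2,0):-1/OXX/XOX/OO.*, (2,2):-1/OXX/XOX/.OO
[OXX/XOX/OO.] X move#3: (2,2):+1/OXX/XOX/OOX*
[OXX/XOX/OOX] end (terminal -1, O#4); searched O.X/XOX/.O. to 9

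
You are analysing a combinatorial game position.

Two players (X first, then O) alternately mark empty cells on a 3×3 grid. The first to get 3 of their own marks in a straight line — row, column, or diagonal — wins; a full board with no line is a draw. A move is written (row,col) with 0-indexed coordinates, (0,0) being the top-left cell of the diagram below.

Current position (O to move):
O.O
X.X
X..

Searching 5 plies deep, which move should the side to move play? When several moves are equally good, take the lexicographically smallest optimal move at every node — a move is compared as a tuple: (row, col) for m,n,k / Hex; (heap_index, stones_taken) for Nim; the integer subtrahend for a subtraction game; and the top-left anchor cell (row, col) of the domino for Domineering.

O's best at [O.O/X.X/X..]: (0,1)

[O.O/X.X/X..] O move#1: (0,1):+1/OOO/X.X/X..*, (1,1):+1/O.O/XOX/X.., (2,1):-1/O.O/X.X/XO., (2,2):-1/O.O/X.X/X.O
[OOO/X.X/X..] end (terminal -1, X#2); searched O.O/X.X/X.. to 5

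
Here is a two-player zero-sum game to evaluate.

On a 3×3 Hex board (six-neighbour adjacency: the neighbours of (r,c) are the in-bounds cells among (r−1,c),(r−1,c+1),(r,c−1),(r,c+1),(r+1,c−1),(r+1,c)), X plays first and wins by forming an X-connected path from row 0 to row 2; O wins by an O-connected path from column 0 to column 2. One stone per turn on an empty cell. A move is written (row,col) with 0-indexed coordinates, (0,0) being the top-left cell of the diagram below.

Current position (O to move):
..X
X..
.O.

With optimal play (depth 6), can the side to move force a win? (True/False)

p1 O@[..X/X../.O.]: (0,0)[O.X/X../.O.]-1 (0,1)[.OX/X../.O.]-1 (1,1)[..X/XO./.O.]-1 (1,2)[..X/X.O/.O.]-1 (2,0)[..X/X../OO.]+1* (2,2)[..X/X../.OO]-1
p2 X@[..X/X../OO.]: (0,0)[X.X/X../OO.]-1* (0,1)[.XX/X../OO.]-1 (1,1)[..X/XX./OO.]-1 (1,2)[..X/X.X/OO.]-1 (2,2)[..X/X../OOX]-1
p3 O@[X.X/X../OO.]: (0,1)[XOX/X../OO.]+1* (1,1)[X.X/XO./OO.]+1 (1,2)[X.X/X.O/OO.]+1 (2,2)[X.X/X../OOO]+1
p4 X@[XOX/X../OO.]: (1,1)[XOX/XX./OO.]-1* (1,2)[XOX/X.X/OO.]-1 (2,2)[XOX/X../OOX]-1
p5 O@[XOX/XX./OO.]: (1,2)[XOX/XXO/OO.]+1* (2,2)[XOX/XX./OOO]+1
p6 X@[XOX/XXO/OO.] terminal -1; root [..X/X../.O.] d6

O winning at [..X/X../.O.]: True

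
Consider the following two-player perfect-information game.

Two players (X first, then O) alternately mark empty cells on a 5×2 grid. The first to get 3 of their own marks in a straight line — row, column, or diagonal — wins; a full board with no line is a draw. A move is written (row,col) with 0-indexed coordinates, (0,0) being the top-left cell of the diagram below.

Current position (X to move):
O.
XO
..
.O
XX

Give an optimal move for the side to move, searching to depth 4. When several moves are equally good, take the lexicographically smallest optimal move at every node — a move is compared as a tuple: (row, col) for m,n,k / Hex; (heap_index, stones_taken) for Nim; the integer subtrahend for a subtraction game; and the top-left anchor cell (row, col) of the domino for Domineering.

X's best at [O./XO/../.O/XX]: (2,1)

p1 X@[O./XO/../.O/XX]: (0,1)[OX/XO/../.O/XX]-1 (2,0)[O./XO/X./.O/XX]-1 (2,1)[O./XO/.X/.O/XX]+0* (3,0)[O./XO/../XO/XX]-1
p2 O@[O./XO/.X/.O/XX]: (0,1)[OO/XO/.X/.O/XX]+0* (2,0)[O./XO/OX/.O/XX]+0 (3,0)[O./XO/.X/OO/XX]+0
p3 X@[OO/XO/.X/.O/XX]: (2,0)[OO/XO/XX/.O/XX]+0* (3,0)[OO/XO/.X/XO/XX]+0
p4 O@[OO/XO/XX/.O/XX]: (3,0)[OO/XO/XX/OO/XX]+0*
p5 X@[OO/XO/XX/OO/XX] terminal +0; root [O./XO/../.O/XX] d4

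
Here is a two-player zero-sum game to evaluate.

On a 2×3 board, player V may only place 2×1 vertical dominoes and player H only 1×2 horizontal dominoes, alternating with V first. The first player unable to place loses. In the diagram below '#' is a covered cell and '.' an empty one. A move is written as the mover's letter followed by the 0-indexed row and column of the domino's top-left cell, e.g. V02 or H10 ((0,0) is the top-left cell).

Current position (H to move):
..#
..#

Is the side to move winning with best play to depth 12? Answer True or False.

H winning at [..#/..#]: True

[..#/..#] H move#1: H00:+1/###/..#*, H10:+1/..#/###
[###/..#] end (terminal -1, V#2); searched ..#/..# to 12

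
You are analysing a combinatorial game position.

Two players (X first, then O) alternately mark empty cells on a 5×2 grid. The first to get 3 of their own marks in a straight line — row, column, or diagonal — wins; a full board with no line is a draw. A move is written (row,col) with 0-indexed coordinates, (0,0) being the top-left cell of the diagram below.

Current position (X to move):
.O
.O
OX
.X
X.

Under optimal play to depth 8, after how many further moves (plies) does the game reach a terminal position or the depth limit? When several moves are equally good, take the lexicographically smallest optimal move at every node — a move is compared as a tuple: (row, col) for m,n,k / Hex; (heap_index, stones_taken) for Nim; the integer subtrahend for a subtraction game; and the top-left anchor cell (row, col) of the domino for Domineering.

[.O/.O/OX/.X/X.] X move#1: (0,0):+0/XO/.O/OX/.X/X., (1,0):+0/.O/XO/OX/.X/X., (3,0):+0/.O/.O/OX/XX/X., (4,1):+1/.O/.O/OX/.X/XX*
[.O/.O/OX/.X/XX] end (terminal -1, O#2); searched .O/.O/OX/.X/X. to 8

PV length from [.O/.O/OX/.X/X.]: 1 ply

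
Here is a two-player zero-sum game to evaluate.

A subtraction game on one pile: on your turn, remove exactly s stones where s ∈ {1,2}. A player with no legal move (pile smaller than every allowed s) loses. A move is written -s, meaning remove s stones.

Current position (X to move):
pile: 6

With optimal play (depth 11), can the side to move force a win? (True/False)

X winning at [6]: False

p1 X@[6]: -1[5]-1* -2[4]-1
p2 O@[5]: -1[4]-1 -2[3]+1*
p3 X@[3]: -1[2]-1* -2[1]-1
p4 O@[2]: -1[1]-1 -2[0]+1*
p5 X@[0] terminal -1; root [6] d11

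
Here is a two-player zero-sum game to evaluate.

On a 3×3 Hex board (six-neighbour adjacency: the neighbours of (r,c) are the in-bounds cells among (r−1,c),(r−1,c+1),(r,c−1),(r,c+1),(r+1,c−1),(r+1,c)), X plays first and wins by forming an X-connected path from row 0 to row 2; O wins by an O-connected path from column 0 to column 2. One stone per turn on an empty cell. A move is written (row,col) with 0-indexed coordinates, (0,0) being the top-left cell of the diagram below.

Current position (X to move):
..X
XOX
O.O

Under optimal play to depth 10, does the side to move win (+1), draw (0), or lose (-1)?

value(..X/XOX/O.O, X) = +1

[..X/XOX/O.O] X move#1: (0,0):-1/X.X/XOX/O.O, (0,1):-1/.XX/XOX/O.O, (2,1):+1/..X/XOX/OXO*
[..X/XOX/OXO] end (terminal -1, O#2); searched ..X/XOX/O.O to 10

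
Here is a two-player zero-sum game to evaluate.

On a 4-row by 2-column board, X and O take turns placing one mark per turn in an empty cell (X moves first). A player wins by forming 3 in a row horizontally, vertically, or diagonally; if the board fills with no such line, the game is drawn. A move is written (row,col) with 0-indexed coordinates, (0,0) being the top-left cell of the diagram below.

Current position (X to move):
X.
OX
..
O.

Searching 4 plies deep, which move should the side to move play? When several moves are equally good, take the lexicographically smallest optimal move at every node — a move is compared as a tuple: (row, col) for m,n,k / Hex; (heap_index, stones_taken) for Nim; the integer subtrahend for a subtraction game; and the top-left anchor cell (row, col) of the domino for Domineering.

p1 X@[X./OX/../O.]: (0,1)[XX/OX/../O.]-1 (2,0)[X./OX/X./O.]+0* (2,1)[X./OX/.X/O.]-1 (3,1)[X./OX/../OX]-1
p2 O@[X./OX/X./O.]: (0,1)[XO/OX/X./O.]+0* (2,1)[X./OX/XO/O.]+0 (3,1)[X./OX/X./OO]+0
p3 X@[XO/OX/X./O.]: (2,1)[XO/OX/XX/O.]+0* (3,1)[XO/OX/X./OX]+0
p4 O@[XO/OX/XX/O.]: (3,1)[XO/OX/XX/OO]+0*
p5 X@[XO/OX/XX/OO] terminal +0; root [X./OX/../O.] d4

X's best at [X./OX/../O.]: (2,0)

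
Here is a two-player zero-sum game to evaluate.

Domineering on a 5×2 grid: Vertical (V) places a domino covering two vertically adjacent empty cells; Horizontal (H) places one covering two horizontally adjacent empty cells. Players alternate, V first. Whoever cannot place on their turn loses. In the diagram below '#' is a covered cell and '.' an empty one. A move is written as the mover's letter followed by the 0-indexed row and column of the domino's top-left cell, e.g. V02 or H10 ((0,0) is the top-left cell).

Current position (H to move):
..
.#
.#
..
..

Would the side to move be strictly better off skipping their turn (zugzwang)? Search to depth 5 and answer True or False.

ply 1, H at ../.#/.#/../.. | H00=-1→##/.#/.#/../..; H30=+1→../.#/.#/##/..*; H40=+1→../.#/.#/../##
ply 2, V at ../.#/.#/##/.. | V00=-1→#./##/.#/##/..*; V10=-1→../##/##/##/..
ply 3, H at #./##/.#/##/.. | H40=+1→#./##/.#/##/##*
ply 4: #./##/.#/##/## is terminal -1 (V); from ../.#/.#/../.. depth 5
suppose H passes — search the same position with V to move:
pass> ply 1, V at ../.#/.#/../.. | V00=-1→#./##/.#/../..; V10=-1→../##/##/../..; V20=+1→../.#/##/#./..*; V30=+1→../.#/.#/#./#.; V31=+1→../.#/.#/.#/.#
pass> ply 2, H at ../.#/##/#./.. | H00=-1→##/.#/##/#./..*; H40=-1→../.#/##/#./##
pass> ply 3, V at ##/.#/##/#./.. | V31=+1→##/.#/##/##/.#*
pass> ply 4: ##/.#/##/##/.# is terminal -1 (H); from ../.#/.#/../.. depth 5
for H: play +1, pass -1

zugzwang(../.#/.#/../.., H) = False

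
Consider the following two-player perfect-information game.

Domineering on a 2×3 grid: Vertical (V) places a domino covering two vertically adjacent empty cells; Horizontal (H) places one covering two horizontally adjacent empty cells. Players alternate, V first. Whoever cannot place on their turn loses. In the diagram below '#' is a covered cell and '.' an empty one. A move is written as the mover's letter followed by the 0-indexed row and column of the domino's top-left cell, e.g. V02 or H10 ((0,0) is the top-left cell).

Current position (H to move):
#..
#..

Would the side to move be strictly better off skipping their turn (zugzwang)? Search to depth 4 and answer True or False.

ply 1, H at #../#.. | H01=+1→###/#..*; H11=+1→#../###
ply 2: ###/#.. is terminal -1 (V); from #../#.. depth 4
if H skipped the turn, V would face:
~ ply 1, V at #../#.. | V01=+1→##./##.*; V02=+1→#.#/#.#
~ ply 2: ##./##. is terminal -1 (H); from #../#.. depth 4
compare (H): move=+1 vs pass=-1

zugzwang(#../#.., H) = False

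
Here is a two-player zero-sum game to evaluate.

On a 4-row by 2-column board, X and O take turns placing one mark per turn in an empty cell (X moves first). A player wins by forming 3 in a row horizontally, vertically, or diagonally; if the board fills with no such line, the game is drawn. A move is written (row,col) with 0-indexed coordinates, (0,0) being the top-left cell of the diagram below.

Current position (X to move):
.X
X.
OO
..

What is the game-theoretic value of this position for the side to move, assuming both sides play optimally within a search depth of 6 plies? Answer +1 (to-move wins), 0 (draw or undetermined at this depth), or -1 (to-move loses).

value(.X/X./OO/.., X) = 0

[.X/X./OO/..] X move#1: (0,0):+0/XX/X./OO/..*, (1,1):+0/.X/XX/OO/.., (3,0):+0/.X/X./OO/X., (3,1):+0/.X/X./OO/.X
[XX/X./OO/..] O move#2: (1,1):+0/XX/XO/OO/..*, (3,0):+0/XX/X./OO/O., (3,1):+0/XX/X./OO/.O
[XX/XO/OO/..] X move#3: (3,0):-1/XX/XO/OO/X., (3,1):+0/XX/XO/OO/.X*
[XX/XO/OO/.X] O move#4: (3,0):+0/XX/XO/OO/OX*
[XX/XO/OO/OX] end (terminal +0, X#5); searched .X/X./OO/.. to 6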